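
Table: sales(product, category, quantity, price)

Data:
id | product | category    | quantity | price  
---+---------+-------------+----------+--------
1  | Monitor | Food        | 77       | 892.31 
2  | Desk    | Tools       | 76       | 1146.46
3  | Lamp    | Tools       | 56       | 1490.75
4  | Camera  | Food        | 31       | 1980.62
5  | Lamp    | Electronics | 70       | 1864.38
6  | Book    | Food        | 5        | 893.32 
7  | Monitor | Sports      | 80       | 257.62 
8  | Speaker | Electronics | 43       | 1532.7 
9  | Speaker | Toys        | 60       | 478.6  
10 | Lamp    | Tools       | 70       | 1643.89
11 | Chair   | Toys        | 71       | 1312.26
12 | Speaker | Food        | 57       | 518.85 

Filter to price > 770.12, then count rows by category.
SELECT category, COUNT(*)
FROM sales
WHERE price > 770.12
GROUP BY category

Note: WHERE filters rows before grouping.

Result:
  Electronics: 2
  Food: 3
  Tools: 3
  Toys: 1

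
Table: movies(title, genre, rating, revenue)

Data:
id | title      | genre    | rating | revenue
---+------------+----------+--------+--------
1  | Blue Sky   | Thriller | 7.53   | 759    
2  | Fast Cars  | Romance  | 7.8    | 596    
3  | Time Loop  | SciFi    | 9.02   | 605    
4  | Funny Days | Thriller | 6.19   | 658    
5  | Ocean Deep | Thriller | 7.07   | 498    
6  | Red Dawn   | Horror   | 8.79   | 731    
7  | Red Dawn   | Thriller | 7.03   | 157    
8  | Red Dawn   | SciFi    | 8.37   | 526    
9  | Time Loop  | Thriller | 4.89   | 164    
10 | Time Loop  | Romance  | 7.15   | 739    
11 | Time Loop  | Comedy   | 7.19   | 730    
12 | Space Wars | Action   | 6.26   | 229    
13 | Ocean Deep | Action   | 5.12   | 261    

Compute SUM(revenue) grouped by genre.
SELECT genre, SUM(revenue) as result
FROM movies
GROUP BY genre

Result:
  Action: 490
  Comedy: 730
  Horror: 731
  Romance: 1335
  SciFi: 1131
  Thriller: 2236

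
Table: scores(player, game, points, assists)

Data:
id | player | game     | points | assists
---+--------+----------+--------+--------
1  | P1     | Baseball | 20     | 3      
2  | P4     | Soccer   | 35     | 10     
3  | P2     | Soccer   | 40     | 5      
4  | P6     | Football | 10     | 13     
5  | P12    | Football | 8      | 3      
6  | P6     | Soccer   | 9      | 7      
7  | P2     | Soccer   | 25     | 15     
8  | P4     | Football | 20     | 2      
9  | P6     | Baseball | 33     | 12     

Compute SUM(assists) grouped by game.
SELECT game, SUM(assists) as result
FROM scores
GROUP BY game

Result:
  Baseball: 15
  Football: 18
  Soccer: 37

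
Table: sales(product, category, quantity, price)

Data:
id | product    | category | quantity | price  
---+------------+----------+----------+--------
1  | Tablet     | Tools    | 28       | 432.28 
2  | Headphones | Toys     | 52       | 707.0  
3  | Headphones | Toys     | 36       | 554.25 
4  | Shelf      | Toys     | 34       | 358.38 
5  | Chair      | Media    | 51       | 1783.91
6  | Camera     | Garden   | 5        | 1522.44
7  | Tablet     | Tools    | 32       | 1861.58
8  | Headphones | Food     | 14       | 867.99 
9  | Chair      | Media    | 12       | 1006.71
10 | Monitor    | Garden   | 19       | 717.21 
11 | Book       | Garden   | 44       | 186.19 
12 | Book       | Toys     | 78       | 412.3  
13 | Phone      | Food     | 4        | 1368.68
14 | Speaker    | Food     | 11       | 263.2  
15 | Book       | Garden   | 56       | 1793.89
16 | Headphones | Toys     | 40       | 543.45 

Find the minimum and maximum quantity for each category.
SELECT category, MIN(quantity), MAX(quantity)
FROM sales
GROUP BY category

Result:
  Food: min=4, max=14
  Garden: min=5, max=56
  Media: min=12, max=51
  Tools: min=28, max=32
  Toys: min=34, max=78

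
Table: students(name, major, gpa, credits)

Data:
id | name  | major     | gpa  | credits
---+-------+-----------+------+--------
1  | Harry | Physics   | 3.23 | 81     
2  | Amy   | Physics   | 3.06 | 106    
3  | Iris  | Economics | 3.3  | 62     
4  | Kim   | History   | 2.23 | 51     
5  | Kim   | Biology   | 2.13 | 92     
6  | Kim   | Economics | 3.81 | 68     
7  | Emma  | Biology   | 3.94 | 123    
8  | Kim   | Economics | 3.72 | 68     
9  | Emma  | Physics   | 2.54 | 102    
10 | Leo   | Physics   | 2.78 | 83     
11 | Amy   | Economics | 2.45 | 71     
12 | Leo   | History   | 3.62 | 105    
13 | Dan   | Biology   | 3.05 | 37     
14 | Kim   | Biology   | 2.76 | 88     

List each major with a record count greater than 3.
SELECT major, COUNT(*) as cnt
FROM students
GROUP BY major
HAVING COUNT(*) > 3

Result:
  Biology: 4
  Economics: 4
  Physics: 4

Note: HAVING filters groups after aggregation, WHERE filters rows before.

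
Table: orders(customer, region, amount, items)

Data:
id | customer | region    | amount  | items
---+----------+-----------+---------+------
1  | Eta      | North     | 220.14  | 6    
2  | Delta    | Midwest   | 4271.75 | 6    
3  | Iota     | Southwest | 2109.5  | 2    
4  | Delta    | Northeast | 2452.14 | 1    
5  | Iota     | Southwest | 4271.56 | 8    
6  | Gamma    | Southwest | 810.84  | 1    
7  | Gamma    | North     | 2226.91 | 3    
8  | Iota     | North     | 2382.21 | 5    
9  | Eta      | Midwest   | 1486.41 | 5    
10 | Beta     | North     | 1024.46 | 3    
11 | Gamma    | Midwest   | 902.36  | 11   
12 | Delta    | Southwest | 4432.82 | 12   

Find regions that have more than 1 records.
SELECT region, COUNT(*) as cnt
FROM orders
GROUP BY region
HAVING COUNT(*) > 1

Result:
  Midwest: 3
  North: 4
  Southwest: 4

Note: HAVING filters groups after aggregation, WHERE filters rows before.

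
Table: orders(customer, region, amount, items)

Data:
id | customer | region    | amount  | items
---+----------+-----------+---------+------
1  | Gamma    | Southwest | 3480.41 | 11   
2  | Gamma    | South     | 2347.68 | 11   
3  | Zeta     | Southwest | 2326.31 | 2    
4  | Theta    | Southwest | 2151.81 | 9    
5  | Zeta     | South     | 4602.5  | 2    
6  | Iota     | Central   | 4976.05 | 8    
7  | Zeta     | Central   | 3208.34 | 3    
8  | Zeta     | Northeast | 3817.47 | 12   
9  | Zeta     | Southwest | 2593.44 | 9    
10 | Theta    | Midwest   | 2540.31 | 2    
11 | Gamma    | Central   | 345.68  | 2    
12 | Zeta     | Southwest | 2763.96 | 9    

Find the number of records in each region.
SELECT region, COUNT(*) as count
FROM orders
GROUP BY region

Result:
  Central: 3
  Midwest: 1
  Northeast: 1
  South: 2
  Southwest: 5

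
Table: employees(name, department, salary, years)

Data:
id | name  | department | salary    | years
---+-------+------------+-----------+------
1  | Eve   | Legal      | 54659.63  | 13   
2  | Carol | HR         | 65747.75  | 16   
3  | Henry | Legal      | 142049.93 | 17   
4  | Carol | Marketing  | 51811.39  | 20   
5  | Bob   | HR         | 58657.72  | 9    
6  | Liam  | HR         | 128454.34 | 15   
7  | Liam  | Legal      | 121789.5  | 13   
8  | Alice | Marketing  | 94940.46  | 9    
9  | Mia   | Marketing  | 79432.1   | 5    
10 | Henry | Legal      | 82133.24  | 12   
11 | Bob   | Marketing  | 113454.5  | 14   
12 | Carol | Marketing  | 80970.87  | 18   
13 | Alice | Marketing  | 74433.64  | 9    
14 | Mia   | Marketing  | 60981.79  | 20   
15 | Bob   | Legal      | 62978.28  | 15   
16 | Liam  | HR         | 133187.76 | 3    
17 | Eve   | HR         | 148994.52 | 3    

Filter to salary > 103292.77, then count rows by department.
SELECT department, COUNT(*)
FROM employees
WHERE salary > 103292.77
GROUP BY department

Note: WHERE filters rows before grouping.

Result:
  HR: 3
  Legal: 2
  Marketing: 1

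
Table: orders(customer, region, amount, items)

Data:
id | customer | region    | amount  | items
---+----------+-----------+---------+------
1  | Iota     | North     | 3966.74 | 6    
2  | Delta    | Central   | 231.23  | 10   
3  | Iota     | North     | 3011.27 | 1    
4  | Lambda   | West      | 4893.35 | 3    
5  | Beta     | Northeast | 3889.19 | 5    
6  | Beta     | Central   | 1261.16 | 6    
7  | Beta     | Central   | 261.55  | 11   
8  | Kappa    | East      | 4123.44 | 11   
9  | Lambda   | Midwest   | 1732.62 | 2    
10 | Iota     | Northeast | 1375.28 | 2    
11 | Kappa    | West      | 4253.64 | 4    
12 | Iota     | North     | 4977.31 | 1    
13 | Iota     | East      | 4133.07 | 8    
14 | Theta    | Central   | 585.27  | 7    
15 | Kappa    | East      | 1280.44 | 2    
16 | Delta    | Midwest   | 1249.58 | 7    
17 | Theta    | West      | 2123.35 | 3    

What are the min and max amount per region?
SELECT region, MIN(amount), MAX(amount)
FROM orders
GROUP BY region

Result:
  Central: min=231.23, max=1261.16
  East: min=1280.44, max=4133.07
  Midwest: min=1249.58, max=1732.62
  North: min=3011.27, max=4977.31
  Northeast: min=1375.28, max=3889.19
  West: min=2123.35, max=4893.35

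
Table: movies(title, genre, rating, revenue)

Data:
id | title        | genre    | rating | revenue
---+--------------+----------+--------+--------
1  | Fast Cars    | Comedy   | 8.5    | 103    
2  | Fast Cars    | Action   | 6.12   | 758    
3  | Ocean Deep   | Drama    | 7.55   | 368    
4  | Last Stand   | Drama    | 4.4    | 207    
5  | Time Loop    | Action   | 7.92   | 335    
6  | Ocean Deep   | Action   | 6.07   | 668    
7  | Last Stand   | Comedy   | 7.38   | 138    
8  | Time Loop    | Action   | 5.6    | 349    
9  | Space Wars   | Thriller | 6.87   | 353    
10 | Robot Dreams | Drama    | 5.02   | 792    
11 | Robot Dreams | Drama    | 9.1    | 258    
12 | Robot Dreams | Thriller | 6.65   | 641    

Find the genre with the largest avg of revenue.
SELECT genre, AVG(revenue) as val
FROM movies
GROUP BY genre
ORDER BY val DESC
LIMIT 1

Result: Action with avg(revenue) = 527.50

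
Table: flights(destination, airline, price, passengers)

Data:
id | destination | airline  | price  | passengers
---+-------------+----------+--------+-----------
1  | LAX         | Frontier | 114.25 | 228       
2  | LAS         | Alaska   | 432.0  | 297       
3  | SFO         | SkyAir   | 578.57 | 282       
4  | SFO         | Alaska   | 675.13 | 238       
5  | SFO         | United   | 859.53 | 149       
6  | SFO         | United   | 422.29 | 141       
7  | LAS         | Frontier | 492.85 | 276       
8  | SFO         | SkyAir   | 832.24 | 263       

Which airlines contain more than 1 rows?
SELECT airline, COUNT(*) as cnt
FROM flights
GROUP BY airline
HAVING COUNT(*) > 1

Result:
  Alaska: 2
  Frontier: 2
  SkyAir: 2
  United: 2

Note: HAVING filters groups after aggregation, WHERE filters rows before.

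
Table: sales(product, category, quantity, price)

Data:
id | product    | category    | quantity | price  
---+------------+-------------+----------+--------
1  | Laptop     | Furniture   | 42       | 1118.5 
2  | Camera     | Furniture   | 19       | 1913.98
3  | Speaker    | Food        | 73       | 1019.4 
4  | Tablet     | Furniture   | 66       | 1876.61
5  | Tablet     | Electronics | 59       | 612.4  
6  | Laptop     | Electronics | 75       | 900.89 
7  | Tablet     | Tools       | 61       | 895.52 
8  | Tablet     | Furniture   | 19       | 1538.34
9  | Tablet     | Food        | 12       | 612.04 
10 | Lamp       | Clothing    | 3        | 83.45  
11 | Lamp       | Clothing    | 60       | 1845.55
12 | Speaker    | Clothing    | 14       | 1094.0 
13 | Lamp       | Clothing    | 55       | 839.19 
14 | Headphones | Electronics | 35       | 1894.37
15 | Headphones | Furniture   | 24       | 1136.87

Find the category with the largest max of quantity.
SELECT category, MAX(quantity) as val
FROM sales
GROUP BY category
ORDER BY val DESC
LIMIT 1

Result: Electronics with max(quantity) = 75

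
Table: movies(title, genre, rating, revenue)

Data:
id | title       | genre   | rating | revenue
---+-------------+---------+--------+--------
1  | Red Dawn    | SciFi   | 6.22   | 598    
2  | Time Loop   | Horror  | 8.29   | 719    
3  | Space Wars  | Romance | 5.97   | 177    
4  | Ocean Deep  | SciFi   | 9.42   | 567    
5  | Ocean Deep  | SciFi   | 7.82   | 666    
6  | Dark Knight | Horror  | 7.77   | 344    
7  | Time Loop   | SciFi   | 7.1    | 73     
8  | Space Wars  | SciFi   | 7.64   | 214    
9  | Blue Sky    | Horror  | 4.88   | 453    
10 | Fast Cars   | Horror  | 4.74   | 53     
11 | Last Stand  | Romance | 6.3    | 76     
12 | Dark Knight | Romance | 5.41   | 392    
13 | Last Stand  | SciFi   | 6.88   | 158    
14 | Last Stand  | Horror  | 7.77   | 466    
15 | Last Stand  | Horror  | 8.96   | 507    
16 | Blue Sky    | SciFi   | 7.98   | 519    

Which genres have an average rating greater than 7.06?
SELECT genre, AVG(rating)
FROM movies
GROUP BY genre
HAVING AVG(rating) > 7.06

Result:
  Horror: avg=7.07
  SciFi: avg=7.58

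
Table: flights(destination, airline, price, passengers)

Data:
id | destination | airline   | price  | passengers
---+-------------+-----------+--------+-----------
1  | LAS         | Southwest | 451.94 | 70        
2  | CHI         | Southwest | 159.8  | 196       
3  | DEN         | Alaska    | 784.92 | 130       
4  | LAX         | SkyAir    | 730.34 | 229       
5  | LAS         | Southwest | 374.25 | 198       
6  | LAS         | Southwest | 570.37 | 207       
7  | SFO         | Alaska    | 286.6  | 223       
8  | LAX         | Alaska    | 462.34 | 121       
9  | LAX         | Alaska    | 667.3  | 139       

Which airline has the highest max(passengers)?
SELECT airline, MAX(passengers) as val
FROM flights
GROUP BY airline
ORDER BY val DESC
LIMIT 1

Result: SkyAir with max(passengers) = 229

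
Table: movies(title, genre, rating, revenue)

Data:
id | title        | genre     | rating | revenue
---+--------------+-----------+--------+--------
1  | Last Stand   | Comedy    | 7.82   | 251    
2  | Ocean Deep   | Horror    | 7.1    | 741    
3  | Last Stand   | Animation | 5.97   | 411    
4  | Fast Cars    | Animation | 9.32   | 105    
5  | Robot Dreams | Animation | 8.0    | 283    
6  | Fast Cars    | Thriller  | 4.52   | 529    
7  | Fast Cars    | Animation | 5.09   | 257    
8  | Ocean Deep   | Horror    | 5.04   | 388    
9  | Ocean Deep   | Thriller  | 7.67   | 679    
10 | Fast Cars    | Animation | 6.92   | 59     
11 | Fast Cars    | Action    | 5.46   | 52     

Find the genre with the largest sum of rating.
SELECT genre, SUM(rating) as val
FROM movies
GROUP BY genre
ORDER BY val DESC
LIMIT 1

Result: Animation with sum(rating) = 35.30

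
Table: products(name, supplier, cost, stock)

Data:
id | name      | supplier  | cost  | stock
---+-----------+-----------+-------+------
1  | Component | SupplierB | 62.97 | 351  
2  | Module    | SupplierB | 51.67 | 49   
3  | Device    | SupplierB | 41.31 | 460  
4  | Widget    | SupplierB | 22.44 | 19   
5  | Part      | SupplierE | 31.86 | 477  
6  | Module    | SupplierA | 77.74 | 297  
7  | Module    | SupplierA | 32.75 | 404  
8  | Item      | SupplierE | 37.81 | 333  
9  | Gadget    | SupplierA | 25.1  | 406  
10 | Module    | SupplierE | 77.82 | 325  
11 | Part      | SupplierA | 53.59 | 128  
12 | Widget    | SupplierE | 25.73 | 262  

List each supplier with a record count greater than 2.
SELECT supplier, COUNT(*) as cnt
FROM products
GROUP BY supplier
HAVING COUNT(*) > 2

Result:
  SupplierA: 4
  SupplierB: 4
  SupplierE: 4

Note: HAVING filters groups after aggregation, WHERE filters rows before.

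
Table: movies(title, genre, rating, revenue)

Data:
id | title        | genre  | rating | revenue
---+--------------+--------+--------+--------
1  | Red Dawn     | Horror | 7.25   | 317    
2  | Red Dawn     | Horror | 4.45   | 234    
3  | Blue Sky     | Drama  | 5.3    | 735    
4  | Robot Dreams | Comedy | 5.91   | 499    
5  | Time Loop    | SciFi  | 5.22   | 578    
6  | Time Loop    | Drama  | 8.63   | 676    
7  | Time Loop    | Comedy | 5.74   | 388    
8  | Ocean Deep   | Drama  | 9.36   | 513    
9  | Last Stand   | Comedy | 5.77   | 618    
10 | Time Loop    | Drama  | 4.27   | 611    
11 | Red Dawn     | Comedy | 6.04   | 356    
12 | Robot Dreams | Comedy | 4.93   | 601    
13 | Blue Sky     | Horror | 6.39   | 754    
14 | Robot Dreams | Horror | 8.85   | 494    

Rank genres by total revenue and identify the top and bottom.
SELECT genre, SUM(revenue)
FROM movies
GROUP BY genre
ORDER BY SUM(revenue)

All groups:
  SciFi: 578
  Horror: 1799
  Comedy: 2462
  Drama: 2535

Highest: Drama (2535)
Lowest: SciFi (578)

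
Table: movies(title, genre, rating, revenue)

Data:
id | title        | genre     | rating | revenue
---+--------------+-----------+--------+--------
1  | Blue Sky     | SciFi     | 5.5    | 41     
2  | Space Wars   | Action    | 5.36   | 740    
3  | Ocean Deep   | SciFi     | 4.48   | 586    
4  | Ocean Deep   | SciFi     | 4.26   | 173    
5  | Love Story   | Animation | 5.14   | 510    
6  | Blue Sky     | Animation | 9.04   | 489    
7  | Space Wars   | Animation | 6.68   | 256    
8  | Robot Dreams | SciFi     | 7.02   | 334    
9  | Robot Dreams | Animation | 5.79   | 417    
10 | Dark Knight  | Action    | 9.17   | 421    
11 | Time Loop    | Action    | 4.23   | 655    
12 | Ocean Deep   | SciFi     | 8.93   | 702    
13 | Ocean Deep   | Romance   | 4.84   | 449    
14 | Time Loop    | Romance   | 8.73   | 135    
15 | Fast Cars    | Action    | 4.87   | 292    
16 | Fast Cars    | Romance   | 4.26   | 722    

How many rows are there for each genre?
SELECT genre, COUNT(*) as count
FROM movies
GROUP BY genre

Result:
  Action: 4
  Animation: 4
  Romance: 3
  SciFi: 5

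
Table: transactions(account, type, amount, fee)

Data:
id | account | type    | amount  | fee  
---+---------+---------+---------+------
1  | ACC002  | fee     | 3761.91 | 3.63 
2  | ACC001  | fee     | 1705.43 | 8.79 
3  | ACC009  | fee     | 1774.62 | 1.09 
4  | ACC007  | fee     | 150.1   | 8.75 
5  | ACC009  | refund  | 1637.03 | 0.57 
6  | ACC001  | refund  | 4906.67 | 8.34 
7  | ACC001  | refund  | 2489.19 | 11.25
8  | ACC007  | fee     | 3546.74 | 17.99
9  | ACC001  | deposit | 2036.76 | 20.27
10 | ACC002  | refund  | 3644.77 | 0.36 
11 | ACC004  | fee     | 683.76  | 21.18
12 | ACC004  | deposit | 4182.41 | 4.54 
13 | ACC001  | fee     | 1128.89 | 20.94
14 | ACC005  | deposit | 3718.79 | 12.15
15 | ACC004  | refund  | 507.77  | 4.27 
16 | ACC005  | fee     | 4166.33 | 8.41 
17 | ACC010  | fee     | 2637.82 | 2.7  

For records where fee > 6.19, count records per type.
SELECT type, COUNT(*)
FROM transactions
WHERE fee > 6.19
GROUP BY type

Note: WHERE filters rows before grouping.

Result:
  deposit: 2
  fee: 6
  refund: 2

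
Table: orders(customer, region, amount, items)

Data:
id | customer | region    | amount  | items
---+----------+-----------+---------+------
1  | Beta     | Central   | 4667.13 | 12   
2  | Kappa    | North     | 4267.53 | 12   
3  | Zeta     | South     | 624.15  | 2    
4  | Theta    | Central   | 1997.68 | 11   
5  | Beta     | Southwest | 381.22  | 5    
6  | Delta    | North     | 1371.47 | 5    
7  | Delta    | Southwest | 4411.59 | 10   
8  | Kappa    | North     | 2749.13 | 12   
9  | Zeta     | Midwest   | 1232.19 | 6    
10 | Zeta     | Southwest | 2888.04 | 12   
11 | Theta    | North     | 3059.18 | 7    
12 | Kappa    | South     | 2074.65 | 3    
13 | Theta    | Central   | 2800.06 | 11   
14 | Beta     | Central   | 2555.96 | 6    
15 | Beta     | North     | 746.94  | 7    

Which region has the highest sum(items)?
SELECT region, SUM(items) as val
FROM orders
GROUP BY region
ORDER BY val DESC
LIMIT 1

Result: North with sum(items) = 43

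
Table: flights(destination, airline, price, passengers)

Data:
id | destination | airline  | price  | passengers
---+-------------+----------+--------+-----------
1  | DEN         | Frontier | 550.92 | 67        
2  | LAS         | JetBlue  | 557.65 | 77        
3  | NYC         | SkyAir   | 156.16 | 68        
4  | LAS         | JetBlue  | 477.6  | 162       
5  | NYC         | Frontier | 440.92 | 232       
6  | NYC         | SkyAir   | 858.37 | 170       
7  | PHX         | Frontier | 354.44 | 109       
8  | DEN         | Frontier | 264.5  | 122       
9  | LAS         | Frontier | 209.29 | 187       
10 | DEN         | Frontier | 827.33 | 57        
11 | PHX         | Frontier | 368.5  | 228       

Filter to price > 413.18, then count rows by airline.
SELECT airline, COUNT(*)
FROM flights
WHERE price > 413.18
GROUP BY airline

Note: WHERE filters rows before grouping.

Result:
  Frontier: 3
  JetBlue: 2
  SkyAir: 1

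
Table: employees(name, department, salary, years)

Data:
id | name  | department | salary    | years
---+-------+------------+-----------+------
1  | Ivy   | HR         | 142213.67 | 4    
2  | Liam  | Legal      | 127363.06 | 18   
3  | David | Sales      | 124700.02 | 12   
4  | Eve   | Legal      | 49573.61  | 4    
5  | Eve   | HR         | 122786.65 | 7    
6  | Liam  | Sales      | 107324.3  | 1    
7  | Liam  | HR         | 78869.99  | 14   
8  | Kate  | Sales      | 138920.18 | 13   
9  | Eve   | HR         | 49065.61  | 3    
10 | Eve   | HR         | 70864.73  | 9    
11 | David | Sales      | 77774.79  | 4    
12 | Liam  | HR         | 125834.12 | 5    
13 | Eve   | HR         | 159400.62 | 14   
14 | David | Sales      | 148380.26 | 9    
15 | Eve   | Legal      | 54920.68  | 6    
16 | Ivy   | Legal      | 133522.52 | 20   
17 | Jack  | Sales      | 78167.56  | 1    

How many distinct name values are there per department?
SELECT department, COUNT(DISTINCT name)
FROM employees
GROUP BY department

Result:
  HR: 3 distinct
  Legal: 3 distinct
  Sales: 4 distinct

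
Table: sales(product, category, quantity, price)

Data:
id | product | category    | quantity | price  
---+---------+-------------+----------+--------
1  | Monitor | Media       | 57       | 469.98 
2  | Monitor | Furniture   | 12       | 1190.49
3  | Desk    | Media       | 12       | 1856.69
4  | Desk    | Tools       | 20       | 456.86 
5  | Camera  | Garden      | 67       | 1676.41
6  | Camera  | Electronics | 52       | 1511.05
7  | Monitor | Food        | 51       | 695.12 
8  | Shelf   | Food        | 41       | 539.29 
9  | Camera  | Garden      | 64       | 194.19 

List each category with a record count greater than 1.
SELECT category, COUNT(*) as cnt
FROM sales
GROUP BY category
HAVING COUNT(*) > 1

Result:
  Food: 2
  Garden: 2
  Media: 2

Note: HAVING filters groups after aggregation, WHERE filters rows before.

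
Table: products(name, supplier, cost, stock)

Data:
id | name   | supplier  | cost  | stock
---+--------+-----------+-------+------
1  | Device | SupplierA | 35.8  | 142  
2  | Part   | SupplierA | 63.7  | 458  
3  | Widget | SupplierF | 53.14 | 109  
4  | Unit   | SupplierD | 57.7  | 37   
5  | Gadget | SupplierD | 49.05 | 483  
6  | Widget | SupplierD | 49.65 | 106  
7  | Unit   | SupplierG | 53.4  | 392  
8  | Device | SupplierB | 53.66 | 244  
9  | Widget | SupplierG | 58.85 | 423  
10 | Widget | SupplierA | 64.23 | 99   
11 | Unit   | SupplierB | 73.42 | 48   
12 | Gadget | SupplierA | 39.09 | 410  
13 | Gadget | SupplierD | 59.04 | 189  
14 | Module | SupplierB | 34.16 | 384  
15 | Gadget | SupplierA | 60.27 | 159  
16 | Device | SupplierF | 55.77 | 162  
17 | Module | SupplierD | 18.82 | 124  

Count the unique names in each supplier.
SELECT supplier, COUNT(DISTINCT name)
FROM products
GROUP BY supplier

Result:
  SupplierA: 4 distinct
  SupplierB: 3 distinct
  SupplierD: 4 distinct
  SupplierF: 2 distinct
  SupplierG: 2 distinct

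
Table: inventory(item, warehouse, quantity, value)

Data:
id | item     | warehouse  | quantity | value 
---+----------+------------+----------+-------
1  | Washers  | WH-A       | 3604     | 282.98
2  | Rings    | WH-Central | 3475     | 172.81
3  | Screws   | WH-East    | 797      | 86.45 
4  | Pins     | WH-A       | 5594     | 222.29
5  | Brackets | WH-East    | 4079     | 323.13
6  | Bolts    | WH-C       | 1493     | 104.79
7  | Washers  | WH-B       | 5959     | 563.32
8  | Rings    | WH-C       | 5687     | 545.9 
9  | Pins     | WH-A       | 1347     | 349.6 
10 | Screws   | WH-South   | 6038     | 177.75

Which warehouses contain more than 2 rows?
SELECT warehouse, COUNT(*) as cnt
FROM inventory
GROUP BY warehouse
HAVING COUNT(*) > 2

Result:
  WH-A: 3

Note: HAVING filters groups after aggregation, WHERE filters rows before.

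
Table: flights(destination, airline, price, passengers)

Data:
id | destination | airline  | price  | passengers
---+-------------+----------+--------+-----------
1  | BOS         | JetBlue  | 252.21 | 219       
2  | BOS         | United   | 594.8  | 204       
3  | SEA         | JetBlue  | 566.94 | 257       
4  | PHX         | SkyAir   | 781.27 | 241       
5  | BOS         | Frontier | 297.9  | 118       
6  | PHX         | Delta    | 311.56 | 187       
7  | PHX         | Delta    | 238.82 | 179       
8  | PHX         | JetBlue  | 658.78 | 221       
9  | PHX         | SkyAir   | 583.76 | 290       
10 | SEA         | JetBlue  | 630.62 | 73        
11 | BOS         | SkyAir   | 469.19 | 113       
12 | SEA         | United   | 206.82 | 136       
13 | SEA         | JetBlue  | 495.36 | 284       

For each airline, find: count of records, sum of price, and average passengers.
SELECT airline,
       COUNT(*) as cnt,
       SUM(price) as total_price,
       AVG(passengers) as avg_passengers
FROM flights
GROUP BY airline

Result:
  Delta: 2 records, 550.38 total price, 183.00 avg passengers
  Frontier: 1 records, 297.90 total price, 118.00 avg passengers
  JetBlue: 5 records, 2603.91 total price, 210.80 avg passengers
  SkyAir: 3 records, 1834.22 total price, 214.67 avg passengers
  United: 2 records, 801.62 total price, 170.00 avg passengers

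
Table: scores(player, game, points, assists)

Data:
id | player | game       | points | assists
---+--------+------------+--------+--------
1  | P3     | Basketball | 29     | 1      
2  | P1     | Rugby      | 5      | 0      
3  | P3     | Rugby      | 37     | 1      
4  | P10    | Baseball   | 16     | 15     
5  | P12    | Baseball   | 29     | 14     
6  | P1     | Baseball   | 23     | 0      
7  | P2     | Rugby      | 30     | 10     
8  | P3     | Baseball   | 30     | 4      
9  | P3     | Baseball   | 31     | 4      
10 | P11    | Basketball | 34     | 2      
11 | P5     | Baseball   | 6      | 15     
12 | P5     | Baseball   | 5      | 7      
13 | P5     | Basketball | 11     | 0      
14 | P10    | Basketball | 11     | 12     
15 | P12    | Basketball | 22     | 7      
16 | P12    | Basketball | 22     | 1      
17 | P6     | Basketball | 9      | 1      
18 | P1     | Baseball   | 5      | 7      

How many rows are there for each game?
SELECT game, COUNT(*) as count
FROM scores
GROUP BY game

Result:
  Baseball: 8
  Basketball: 7
  Rugby: 3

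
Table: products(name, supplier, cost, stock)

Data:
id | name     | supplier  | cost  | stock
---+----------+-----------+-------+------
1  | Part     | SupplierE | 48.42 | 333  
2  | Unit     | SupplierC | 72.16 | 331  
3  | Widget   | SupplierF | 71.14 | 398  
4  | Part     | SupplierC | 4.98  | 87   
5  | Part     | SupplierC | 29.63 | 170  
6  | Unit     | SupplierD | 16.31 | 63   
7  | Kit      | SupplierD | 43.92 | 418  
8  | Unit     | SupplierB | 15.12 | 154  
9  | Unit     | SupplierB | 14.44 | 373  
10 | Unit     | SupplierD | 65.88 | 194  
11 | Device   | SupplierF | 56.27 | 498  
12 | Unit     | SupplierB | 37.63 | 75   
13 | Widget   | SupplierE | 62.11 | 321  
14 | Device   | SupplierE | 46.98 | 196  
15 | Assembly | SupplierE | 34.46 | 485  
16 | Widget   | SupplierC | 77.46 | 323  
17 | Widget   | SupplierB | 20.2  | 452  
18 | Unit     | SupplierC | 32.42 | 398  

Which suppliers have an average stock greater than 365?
SELECT supplier, AVG(stock)
FROM products
GROUP BY supplier
HAVING AVG(stock) > 365

Result:
  SupplierF: avg=448.00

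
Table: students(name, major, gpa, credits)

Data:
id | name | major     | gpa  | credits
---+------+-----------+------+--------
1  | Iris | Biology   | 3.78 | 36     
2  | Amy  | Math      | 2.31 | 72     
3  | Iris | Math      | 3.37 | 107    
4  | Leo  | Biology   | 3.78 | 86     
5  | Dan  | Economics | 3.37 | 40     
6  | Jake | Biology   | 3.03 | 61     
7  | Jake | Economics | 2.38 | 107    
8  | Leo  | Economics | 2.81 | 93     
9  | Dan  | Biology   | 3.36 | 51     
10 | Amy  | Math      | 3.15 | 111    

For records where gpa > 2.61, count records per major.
SELECT major, COUNT(*)
FROM students
WHERE gpa > 2.61
GROUP BY major

Note: WHERE filters rows before grouping.

Result:
  Biology: 4
  Economics: 2
  Math: 2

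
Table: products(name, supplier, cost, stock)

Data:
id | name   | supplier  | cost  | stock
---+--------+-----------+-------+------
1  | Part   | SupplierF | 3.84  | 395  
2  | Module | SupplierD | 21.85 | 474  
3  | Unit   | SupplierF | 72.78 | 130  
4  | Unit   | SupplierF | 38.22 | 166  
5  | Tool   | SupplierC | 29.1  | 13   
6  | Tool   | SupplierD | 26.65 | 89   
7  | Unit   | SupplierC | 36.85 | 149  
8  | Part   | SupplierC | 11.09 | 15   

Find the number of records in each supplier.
SELECT supplier, COUNT(*) as count
FROM products
GROUP BY supplier

Result:
  SupplierC: 3
  SupplierD: 2
  SupplierF: 3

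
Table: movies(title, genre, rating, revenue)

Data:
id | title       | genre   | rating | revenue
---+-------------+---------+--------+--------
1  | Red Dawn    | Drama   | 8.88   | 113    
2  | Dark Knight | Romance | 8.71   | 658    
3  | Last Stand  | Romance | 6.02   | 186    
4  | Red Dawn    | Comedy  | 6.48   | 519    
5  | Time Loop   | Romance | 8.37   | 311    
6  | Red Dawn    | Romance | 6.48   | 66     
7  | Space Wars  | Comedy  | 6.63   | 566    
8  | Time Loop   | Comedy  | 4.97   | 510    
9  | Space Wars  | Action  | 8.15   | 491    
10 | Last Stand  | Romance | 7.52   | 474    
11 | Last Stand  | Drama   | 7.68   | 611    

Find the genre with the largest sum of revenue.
SELECT genre, SUM(revenue) as val
FROM movies
GROUP BY genre
ORDER BY val DESC
LIMIT 1

Result: Romance with sum(revenue) = 1695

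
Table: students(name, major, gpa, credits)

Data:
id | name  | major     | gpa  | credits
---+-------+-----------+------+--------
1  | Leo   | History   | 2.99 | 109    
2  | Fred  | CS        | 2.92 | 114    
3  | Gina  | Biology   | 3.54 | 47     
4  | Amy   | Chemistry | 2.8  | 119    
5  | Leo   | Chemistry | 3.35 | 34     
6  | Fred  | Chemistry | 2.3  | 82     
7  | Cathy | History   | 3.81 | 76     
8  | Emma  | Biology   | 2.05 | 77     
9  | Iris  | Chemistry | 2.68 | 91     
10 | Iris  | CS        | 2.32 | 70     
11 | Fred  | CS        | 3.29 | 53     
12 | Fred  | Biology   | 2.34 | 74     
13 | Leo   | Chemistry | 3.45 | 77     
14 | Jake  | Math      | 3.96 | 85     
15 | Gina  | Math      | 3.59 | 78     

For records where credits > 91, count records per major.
SELECT major, COUNT(*)
FROM students
WHERE credits > 91
GROUP BY major

Note: WHERE filters rows before grouping.

Result:
  CS: 1
  Chemistry: 1
  History: 1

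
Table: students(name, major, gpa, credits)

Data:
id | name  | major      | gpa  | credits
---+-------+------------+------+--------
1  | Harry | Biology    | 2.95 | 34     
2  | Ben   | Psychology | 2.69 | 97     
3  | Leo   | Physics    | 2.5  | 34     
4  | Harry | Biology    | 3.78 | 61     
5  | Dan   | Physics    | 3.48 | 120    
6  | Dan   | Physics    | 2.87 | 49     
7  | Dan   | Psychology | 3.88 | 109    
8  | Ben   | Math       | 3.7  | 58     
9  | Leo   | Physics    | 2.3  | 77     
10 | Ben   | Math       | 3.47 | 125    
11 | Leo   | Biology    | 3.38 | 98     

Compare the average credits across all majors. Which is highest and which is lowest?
SELECT major, AVG(credits)
FROM students
GROUP BY major
ORDER BY AVG(credits)

All groups:
  Biology: 64.33
  Physics: 70.00
  Math: 91.50
  Psychology: 103.00

Highest: Psychology (103.00)
Lowest: Biology (64.33)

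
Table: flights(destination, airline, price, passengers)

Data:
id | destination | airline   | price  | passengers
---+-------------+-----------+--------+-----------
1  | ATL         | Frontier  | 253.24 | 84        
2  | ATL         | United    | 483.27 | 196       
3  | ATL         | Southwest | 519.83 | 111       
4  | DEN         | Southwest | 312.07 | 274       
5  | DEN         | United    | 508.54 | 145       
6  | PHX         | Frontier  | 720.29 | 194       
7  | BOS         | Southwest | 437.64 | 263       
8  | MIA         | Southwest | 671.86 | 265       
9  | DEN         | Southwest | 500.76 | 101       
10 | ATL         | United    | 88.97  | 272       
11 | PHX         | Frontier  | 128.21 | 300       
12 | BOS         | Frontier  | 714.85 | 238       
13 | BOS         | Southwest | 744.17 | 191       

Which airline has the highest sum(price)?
SELECT airline, SUM(price) as val
FROM flights
GROUP BY airline
ORDER BY val DESC
LIMIT 1

Result: Southwest with sum(price) = 3186.33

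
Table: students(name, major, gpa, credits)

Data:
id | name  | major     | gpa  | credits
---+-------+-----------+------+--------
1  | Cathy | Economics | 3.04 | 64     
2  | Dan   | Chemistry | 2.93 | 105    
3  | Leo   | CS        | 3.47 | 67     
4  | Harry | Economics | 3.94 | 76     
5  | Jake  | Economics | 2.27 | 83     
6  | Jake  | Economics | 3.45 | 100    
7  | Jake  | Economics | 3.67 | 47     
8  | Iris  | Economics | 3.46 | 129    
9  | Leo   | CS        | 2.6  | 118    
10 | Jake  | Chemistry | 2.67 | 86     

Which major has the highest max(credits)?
SELECT major, MAX(credits) as val
FROM students
GROUP BY major
ORDER BY val DESC
LIMIT 1

Result: Economics with max(credits) = 129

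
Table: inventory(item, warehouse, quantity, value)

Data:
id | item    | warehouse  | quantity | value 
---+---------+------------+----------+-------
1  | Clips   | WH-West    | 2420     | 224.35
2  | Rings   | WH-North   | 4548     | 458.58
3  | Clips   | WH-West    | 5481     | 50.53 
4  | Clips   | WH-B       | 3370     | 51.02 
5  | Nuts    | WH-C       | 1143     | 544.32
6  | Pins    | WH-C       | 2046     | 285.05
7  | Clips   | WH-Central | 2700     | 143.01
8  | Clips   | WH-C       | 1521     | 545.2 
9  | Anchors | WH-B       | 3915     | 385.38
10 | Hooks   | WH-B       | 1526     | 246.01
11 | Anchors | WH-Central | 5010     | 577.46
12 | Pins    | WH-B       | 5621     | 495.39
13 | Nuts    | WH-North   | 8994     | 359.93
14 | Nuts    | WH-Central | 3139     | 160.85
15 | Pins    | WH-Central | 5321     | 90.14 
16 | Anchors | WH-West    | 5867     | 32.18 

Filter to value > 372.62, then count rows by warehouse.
SELECT warehouse, COUNT(*)
FROM inventory
WHERE value > 372.62
GROUP BY warehouse

Note: WHERE filters rows before grouping.

Result:
  WH-B: 2
  WH-C: 2
  WH-Central: 1
  WH-North: 1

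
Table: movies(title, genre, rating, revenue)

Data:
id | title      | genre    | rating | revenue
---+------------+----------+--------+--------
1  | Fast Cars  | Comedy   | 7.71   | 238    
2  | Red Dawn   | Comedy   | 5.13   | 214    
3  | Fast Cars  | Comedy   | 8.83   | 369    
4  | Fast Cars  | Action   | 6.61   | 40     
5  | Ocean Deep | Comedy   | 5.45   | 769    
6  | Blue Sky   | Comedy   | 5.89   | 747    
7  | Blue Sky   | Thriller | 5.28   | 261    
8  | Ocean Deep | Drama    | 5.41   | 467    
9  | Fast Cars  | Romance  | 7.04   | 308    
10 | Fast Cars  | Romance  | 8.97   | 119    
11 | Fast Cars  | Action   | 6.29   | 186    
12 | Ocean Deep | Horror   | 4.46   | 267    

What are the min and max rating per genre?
SELECT genre, MIN(rating), MAX(rating)
FROM movies
GROUP BY genre

Result:
  Action: min=6.29, max=6.61
  Comedy: min=5.13, max=8.83
  Drama: min=5.41, max=5.41
  Horror: min=4.46, max=4.46
  Romance: min=7.04, max=8.97
  Thriller: min=5.28, max=5.28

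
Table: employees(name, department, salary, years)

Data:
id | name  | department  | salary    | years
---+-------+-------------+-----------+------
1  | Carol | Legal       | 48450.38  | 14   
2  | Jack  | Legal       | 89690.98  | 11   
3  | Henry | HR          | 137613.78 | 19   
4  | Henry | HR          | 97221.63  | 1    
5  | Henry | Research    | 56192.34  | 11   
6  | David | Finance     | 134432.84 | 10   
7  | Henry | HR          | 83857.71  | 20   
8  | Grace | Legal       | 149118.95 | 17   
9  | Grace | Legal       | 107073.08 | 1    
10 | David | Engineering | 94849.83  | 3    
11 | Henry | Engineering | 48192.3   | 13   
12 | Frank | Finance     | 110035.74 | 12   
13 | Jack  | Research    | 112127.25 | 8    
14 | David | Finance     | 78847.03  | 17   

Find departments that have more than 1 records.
SELECT department, COUNT(*) as cnt
FROM employees
GROUP BY department
HAVING COUNT(*) > 1

Result:
  Engineering: 2
  Finance: 3
  HR: 3
  Legal: 4
  Research: 2

Note: HAVING filters groups after aggregation, WHERE filters rows before.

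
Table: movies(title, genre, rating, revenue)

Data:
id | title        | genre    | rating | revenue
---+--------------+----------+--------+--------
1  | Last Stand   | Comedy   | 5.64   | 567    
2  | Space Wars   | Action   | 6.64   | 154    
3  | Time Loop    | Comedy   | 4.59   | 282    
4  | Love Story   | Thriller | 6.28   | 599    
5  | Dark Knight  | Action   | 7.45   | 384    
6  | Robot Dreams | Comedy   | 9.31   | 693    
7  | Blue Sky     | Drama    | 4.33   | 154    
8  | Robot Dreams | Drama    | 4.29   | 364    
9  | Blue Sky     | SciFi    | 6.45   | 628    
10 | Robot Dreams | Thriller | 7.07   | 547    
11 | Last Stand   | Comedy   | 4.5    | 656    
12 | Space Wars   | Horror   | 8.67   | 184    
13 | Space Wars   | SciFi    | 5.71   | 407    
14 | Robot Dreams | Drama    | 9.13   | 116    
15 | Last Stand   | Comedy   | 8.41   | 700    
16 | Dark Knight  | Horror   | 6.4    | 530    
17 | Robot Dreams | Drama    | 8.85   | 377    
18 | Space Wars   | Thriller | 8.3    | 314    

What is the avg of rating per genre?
SELECT genre, AVG(rating) as result
FROM movies
GROUP BY genre

Result:
  Action: 7.05
  Comedy: 6.49
  Drama: 6.65
  Horror: 7.54
  SciFi: 6.08
  Thriller: 7.22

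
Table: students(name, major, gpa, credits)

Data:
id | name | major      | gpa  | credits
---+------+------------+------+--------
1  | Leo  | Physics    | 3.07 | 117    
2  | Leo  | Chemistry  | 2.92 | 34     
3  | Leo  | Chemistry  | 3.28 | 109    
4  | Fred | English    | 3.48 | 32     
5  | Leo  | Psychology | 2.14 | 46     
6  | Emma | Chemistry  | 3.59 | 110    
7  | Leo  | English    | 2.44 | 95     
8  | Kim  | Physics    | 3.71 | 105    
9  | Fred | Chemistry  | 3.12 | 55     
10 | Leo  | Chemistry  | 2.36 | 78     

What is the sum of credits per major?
SELECT major, SUM(credits) as result
FROM students
GROUP BY major

Result:
  Chemistry: 386
  English: 127
  Physics: 222
  Psychology: 46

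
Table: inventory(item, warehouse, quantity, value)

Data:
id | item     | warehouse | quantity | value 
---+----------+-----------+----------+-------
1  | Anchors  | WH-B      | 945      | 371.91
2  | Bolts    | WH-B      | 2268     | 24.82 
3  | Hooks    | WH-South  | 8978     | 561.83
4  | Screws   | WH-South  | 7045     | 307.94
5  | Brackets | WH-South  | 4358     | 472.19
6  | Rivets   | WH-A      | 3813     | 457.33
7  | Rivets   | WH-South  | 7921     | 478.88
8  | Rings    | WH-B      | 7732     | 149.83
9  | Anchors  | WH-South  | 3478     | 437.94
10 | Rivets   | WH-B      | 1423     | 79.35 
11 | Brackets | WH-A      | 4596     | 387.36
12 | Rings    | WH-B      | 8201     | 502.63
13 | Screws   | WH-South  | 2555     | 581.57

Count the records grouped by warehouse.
SELECT warehouse, COUNT(*) as count
FROM inventory
GROUP BY warehouse

Result:
  WH-A: 2
  WH-B: 5
  WH-South: 6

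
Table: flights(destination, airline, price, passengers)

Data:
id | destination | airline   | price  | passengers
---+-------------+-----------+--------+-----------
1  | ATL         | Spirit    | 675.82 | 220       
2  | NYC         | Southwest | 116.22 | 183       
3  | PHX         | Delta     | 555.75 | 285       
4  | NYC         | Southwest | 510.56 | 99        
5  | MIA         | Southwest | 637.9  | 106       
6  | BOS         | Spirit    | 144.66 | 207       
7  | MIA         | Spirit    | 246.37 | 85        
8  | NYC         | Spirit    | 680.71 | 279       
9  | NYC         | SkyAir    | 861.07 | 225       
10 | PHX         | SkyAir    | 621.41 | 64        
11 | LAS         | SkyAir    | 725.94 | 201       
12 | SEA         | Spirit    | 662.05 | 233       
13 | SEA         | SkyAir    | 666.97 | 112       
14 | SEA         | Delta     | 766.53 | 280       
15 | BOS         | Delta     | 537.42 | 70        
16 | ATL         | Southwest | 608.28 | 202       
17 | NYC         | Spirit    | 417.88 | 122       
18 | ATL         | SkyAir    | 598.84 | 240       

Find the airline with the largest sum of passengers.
SELECT airline, SUM(passengers) as val
FROM flights
GROUP BY airline
ORDER BY val DESC
LIMIT 1

Result: Spirit with sum(passengers) = 1146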